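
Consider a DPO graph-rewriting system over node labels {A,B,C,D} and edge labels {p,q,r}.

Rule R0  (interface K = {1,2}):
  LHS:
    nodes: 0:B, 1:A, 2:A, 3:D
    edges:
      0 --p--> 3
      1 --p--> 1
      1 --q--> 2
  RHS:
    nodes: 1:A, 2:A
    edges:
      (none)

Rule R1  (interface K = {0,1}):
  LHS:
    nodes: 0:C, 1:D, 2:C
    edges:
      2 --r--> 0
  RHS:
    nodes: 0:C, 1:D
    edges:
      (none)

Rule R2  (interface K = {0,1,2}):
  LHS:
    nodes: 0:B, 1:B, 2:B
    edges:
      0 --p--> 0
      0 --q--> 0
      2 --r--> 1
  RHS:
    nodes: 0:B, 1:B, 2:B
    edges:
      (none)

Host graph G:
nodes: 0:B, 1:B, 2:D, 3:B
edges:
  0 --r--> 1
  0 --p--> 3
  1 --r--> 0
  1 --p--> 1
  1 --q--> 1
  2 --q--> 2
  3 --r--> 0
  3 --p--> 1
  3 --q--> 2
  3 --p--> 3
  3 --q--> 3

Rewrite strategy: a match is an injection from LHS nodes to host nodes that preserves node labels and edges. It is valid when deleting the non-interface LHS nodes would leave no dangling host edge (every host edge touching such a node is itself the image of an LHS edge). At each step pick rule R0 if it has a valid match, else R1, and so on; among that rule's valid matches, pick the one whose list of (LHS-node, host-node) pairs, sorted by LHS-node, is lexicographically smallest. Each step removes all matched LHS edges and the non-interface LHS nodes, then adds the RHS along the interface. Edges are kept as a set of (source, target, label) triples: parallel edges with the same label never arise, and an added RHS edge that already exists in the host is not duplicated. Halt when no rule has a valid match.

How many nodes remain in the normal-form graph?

start.  V:4 E:11  edges: 0-r->1 0-p->3 1-r->0 1-p->1 1-q->1 2-q->2 3-r->0 3-p->1 3-q->2 3-p->3 3-q->3
1. fire R2 via {0↦1, 1↦0, 2↦3}  →  V:4 E:8  edges: 0-r->1 0-p->3 1-r->0 2-q->2 3-p->1 3-q->2 3-p->3 3-q->3
2. fire R2 via {0↦3, 1↦0, 2↦1}  →  V:4 E:5  edges: 0-r->1 0-p->3 2-q->2 3-p->1 3-q->2
final graph: no rule applies after step 2
NF nodes: {0:B, 1:B, 2:D, 3:B}

Answer: 4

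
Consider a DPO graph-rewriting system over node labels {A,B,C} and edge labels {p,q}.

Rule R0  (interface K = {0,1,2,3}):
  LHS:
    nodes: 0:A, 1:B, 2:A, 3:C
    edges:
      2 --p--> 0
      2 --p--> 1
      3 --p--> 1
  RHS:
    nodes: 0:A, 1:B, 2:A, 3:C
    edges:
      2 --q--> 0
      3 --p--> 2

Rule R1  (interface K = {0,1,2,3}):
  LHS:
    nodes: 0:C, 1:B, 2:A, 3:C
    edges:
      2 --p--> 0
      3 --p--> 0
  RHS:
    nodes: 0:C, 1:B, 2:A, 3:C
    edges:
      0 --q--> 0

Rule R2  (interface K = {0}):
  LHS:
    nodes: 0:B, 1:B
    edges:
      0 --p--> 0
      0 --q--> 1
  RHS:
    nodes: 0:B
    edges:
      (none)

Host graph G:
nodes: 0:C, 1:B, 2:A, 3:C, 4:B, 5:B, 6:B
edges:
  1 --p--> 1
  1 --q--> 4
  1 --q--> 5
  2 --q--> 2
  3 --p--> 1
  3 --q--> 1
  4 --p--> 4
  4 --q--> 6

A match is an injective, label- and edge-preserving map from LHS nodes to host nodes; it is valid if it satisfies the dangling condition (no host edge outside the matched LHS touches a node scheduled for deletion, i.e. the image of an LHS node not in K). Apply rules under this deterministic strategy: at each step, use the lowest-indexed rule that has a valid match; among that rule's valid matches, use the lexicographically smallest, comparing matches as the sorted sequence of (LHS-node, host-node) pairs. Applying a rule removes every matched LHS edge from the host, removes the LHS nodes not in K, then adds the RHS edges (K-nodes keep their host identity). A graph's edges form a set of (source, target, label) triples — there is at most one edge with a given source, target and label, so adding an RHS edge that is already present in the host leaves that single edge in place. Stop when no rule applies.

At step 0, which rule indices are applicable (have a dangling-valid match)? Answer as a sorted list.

Answer: [R2]

Derivation:
R0: no valid match — LHS pattern not found
R1: no valid match — LHS pattern not found
R2: 2 valid matches — {0↦1, 1↦5}, {0↦4, 1↦6}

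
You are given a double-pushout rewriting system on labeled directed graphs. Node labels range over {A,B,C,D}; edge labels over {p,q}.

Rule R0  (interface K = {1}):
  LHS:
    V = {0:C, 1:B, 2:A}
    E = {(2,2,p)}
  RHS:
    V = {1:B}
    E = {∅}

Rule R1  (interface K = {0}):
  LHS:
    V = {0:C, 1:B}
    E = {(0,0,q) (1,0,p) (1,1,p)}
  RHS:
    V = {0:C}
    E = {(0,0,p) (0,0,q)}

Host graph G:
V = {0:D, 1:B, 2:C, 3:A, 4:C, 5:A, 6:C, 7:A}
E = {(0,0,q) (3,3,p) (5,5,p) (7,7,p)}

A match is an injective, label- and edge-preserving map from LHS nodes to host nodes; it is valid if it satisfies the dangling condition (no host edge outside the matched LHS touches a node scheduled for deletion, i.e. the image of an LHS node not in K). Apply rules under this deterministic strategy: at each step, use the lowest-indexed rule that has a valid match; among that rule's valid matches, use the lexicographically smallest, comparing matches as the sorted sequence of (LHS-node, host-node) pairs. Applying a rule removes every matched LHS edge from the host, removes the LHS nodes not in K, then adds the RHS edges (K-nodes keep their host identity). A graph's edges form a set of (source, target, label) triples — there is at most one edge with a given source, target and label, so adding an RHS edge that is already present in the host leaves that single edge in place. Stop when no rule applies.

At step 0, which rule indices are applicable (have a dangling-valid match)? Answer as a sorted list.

R0: 9 valid matches — {0↦2, 1↦1, 2↦3}, {0↦2, 1↦1, 2↦5}, {0↦2, 1↦1, 2↦7} (+6 more)
R1: no valid match — LHS pattern not found

Answer: [R0]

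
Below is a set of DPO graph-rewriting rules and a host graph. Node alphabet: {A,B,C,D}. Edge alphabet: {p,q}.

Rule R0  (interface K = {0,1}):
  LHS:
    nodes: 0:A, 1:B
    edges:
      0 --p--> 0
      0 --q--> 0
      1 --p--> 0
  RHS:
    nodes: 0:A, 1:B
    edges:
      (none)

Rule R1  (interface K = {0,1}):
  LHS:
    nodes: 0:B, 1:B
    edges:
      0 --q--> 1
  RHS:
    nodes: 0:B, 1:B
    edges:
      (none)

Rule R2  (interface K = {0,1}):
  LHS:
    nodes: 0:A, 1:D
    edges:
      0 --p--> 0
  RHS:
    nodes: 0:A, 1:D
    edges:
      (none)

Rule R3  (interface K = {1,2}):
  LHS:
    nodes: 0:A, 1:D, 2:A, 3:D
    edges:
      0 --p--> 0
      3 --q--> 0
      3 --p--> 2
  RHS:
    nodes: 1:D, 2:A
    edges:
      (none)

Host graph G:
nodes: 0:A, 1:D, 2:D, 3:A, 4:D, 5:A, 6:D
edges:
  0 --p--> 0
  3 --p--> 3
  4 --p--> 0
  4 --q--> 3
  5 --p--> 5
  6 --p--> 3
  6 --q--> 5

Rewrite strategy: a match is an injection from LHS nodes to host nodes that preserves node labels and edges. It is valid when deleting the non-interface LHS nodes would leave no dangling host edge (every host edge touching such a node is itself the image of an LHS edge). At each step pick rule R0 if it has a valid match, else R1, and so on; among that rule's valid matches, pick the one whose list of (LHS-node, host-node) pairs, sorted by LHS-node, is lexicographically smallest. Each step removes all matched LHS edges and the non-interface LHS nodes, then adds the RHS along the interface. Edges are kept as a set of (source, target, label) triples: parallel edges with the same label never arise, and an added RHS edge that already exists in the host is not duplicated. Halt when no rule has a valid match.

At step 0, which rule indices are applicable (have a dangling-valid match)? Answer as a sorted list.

Answer: [R2,R3]

Steps:
R0: no valid match — LHS pattern not found
R1: no valid match — LHS pattern not found
R2: 12 valid matches — {0↦0, 1↦1}, {0↦0, 1↦2}, {0↦0, 1↦4} (+9 more)
R3: 3 valid matches — {0↦5, 1↦1, 2↦3, 3↦6}, {0↦5, 1↦2, 2↦3, 3↦6}, {0↦5, 1↦4, 2↦3, 3↦6}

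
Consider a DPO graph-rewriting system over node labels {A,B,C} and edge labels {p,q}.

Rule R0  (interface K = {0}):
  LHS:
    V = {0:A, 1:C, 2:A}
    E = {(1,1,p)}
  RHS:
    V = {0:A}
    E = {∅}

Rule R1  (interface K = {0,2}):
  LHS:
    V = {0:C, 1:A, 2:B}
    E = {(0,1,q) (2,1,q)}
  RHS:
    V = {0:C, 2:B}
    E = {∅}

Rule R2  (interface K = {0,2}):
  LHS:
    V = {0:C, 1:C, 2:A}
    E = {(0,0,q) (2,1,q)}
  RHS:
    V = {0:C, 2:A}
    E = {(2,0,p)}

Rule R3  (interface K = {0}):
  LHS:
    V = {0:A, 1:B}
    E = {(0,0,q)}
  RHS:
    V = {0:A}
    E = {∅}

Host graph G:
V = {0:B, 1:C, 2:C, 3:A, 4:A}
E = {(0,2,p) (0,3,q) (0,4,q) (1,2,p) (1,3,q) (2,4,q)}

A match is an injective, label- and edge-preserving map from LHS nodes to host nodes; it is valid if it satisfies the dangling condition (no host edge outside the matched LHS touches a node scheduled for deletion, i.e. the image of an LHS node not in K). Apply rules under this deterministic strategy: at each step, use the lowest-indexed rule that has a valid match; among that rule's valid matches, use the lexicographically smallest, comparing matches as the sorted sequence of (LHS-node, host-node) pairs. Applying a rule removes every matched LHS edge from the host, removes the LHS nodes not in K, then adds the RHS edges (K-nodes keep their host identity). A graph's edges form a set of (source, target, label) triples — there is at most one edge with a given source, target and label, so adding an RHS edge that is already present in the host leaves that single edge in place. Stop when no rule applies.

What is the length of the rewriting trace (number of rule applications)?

initial: |V|=5 |E|=6  E = 0-p->2 0-q->3 0-q->4 1-p->2 1-q->3 2-q->4
step 1: apply R1 at {0↦1, 1↦3, 2↦0}  → |V|=4 |E|=4  E = 0-p->2 0-q->4 1-p->2 2-q->4
step 2: apply R1 at {0↦2, 1↦4, 2↦0}  → |V|=3 |E|=2  E = 0-p->2 1-p->2
normal form: no rule applies after step 2

Answer: 2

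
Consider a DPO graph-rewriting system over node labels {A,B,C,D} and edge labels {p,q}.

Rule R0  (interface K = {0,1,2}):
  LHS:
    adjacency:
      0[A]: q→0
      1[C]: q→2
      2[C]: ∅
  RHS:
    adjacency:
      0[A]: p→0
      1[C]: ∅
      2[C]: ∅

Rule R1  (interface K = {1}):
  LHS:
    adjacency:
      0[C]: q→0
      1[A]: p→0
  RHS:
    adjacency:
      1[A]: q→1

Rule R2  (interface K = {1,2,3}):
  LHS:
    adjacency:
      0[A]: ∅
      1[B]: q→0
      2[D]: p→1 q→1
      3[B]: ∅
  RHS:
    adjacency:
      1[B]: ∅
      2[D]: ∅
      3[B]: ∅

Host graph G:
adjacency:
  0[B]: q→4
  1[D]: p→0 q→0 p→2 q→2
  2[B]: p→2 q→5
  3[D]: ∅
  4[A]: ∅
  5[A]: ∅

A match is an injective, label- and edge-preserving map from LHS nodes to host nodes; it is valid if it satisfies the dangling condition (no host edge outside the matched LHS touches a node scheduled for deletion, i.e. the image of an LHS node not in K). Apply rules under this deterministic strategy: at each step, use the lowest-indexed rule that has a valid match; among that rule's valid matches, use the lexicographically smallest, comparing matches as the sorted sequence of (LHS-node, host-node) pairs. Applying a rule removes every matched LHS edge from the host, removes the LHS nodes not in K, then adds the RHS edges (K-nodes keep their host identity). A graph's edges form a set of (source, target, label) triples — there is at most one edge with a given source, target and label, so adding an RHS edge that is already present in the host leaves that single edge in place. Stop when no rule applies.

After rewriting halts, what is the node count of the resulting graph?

Answer: 4

Rewrite trace:
[0] host  ⇒  6 nodes, 7 edges  {0-q->4 1-p->0 1-q->0 1-p->2 1-q->2 2-p->2 2-q->5}
[1] R2 @ {0↦4, 1↦0, 2↦1, 3↦2}  ⇒  5 nodes, 4 edges  {1-p->2 1-q->2 2-p->2 2-q->5}
[2] R2 @ {0↦5, 1↦2, 2↦1, 3↦0}  ⇒  4 nodes, 1 edges  {2-p->2}
halt: no rule applies after step 2
NF nodes: {0:B, 1:D, 2:B, 3:D}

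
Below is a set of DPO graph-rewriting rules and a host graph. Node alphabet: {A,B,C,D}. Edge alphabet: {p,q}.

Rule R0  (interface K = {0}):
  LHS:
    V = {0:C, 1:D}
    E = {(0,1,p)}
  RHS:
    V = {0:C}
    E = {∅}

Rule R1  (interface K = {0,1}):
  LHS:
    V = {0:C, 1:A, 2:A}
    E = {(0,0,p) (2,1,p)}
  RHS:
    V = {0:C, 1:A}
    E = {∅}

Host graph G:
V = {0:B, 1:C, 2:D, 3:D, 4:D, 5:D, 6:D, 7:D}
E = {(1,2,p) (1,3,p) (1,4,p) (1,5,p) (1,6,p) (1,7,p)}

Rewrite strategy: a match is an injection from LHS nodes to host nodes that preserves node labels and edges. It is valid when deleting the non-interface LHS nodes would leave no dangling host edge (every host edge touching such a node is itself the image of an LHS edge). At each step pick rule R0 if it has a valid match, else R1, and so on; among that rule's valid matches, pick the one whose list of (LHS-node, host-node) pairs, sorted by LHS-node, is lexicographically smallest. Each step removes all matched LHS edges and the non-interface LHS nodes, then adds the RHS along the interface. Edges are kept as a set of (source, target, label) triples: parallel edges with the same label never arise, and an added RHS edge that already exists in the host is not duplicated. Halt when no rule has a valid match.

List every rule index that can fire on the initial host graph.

R0: 6 valid matches — {0↦1, 1↦2}, {0↦1, 1↦3}, {0↦1, 1↦4} (+3 more)
R1: no valid match — LHS pattern not found

Answer: [R0]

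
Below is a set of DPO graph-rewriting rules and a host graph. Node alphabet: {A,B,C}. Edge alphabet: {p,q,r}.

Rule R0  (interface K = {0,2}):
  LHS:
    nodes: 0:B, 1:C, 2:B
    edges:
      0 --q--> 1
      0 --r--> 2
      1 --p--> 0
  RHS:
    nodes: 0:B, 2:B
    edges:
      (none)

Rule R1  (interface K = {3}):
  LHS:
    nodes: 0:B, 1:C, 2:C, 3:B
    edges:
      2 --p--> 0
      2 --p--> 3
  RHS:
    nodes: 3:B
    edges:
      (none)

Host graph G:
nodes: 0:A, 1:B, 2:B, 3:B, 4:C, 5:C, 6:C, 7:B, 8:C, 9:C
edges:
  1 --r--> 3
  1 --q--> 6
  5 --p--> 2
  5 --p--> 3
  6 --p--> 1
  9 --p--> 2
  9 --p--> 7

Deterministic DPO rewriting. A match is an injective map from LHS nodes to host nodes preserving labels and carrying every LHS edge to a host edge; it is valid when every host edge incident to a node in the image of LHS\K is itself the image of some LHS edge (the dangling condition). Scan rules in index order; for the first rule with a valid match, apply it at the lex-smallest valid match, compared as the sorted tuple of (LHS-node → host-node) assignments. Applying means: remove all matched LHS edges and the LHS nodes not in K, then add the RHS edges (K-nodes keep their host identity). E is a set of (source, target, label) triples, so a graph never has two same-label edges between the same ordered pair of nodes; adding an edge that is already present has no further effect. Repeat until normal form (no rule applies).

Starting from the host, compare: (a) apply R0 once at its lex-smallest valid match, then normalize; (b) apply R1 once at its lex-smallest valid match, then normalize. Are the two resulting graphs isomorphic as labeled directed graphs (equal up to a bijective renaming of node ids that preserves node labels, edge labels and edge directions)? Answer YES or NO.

branch R0-first: apply at {0↦1, 1↦6, 2↦3} → |E|=4, then 2 more step(s) → NF |V|=3 |E|=0 V={0:A, 1:B, 7:B} E=∅
branch R1-first: apply at {0↦7, 1↦4, 2↦9, 3↦2} → |E|=5, then 2 more step(s) → NF |V|=3 |E|=0 V={0:A, 1:B, 3:B} E=∅
graphs isomorphic (equal up to label-preserving node renaming)

Answer: YES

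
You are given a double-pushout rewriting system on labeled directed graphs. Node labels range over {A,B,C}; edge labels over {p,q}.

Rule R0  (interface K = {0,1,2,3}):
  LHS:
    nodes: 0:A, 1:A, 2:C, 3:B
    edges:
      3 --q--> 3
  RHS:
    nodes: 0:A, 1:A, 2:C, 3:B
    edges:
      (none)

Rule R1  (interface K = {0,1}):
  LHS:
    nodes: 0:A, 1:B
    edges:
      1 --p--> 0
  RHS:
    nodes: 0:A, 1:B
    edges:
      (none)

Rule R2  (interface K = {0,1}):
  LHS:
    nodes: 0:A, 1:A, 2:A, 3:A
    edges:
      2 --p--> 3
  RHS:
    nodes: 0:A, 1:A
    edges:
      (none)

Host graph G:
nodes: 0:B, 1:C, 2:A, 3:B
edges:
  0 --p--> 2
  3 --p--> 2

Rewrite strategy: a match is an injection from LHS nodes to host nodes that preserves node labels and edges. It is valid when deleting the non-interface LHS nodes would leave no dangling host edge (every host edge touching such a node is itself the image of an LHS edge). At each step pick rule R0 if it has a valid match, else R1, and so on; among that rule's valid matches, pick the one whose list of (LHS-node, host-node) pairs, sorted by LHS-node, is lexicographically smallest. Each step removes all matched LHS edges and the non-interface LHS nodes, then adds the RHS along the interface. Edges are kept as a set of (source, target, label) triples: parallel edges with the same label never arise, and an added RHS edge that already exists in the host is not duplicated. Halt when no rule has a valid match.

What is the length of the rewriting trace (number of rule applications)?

Answer: 2

Rewrite trace:
initial: |V|=4 |E|=2  E = 0-p->2 3-p->2
step 1: apply R1 at {0↦2, 1↦0}  → |V|=4 |E|=1  E = 3-p->2
step 2: apply R1 at {0↦2, 1↦3}  → |V|=4 |E|=0  E = ∅
normal form: no rule applies after step 2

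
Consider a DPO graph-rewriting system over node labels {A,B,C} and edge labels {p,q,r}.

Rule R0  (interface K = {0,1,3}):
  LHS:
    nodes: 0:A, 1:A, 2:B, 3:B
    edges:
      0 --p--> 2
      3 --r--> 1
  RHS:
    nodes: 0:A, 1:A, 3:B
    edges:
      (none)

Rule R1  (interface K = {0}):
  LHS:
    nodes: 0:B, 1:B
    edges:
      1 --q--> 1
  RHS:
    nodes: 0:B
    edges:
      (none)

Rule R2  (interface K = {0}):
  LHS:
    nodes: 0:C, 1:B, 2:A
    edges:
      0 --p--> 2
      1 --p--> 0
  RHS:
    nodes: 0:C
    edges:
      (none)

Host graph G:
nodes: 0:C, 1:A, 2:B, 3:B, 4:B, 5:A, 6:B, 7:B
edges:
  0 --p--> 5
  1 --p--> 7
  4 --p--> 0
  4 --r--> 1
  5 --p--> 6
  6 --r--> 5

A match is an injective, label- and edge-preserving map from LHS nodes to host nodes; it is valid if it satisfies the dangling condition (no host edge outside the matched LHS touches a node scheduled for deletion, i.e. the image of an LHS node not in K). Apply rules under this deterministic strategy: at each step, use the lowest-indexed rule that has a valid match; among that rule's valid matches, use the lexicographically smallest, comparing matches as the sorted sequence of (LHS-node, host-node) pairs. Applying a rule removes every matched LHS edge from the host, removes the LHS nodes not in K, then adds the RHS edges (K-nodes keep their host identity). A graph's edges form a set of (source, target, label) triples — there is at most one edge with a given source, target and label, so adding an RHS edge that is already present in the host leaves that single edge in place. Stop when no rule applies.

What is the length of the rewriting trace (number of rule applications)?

Answer: 3

Derivation:
[0] host  ⇒  8 nodes, 6 edges  {0-p->5 1-p->7 4-p->0 4-r->1 5-p->6 6-r->5}
[1] R0 @ {0↦1, 1↦5, 2↦7, 3↦6}  ⇒  7 nodes, 4 edges  {0-p->5 4-p->0 4-r->1 5-p->6}
[2] R0 @ {0↦5, 1↦1, 2↦6, 3↦4}  ⇒  6 nodes, 2 edges  {0-p->5 4-p->0}
[3] R2 @ {0↦0, 1↦4, 2↦5}  ⇒  4 nodes, 0 edges  {∅}
final graph: no rule applies after step 3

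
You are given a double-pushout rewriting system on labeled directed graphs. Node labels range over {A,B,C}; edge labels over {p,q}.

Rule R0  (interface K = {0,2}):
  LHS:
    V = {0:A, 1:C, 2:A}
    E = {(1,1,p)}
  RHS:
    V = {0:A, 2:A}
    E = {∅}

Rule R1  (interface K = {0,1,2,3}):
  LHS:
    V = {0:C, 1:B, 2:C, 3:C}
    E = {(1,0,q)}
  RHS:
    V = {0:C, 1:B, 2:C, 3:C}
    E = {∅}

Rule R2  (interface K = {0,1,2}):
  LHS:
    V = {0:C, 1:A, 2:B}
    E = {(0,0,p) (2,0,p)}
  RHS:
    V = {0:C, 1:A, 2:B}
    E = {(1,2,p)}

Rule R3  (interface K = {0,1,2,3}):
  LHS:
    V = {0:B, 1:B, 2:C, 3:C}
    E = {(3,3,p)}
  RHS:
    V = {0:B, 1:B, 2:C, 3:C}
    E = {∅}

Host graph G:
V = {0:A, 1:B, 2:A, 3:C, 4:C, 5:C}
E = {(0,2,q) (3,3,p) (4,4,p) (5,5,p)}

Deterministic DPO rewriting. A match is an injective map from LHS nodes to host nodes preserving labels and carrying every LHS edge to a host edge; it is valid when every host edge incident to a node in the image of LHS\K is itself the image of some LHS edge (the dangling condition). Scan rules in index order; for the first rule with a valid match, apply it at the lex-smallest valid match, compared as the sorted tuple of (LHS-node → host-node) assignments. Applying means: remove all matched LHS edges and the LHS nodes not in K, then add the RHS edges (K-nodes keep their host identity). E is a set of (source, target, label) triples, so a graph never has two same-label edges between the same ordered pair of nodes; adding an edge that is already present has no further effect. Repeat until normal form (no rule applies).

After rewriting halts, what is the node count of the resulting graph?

Answer: 3

Derivation:
[0] host  ⇒  6 nodes, 4 edges  {0-q->2 3-p->3 4-p->4 5-p->5}
[1] R0 @ {0↦0, 1↦3, 2↦2}  ⇒  5 nodes, 3 edges  {0-q->2 4-p->4 5-p->5}
[2] R0 @ {0↦0, 1↦4, 2↦2}  ⇒  4 nodes, 2 edges  {0-q->2 5-p->5}
[3] R0 @ {0↦0, 1↦5, 2↦2}  ⇒  3 nodes, 1 edges  {0-q->2}
normal form: no rule applies after step 3
NF nodes: {0:A, 1:B, 2:A}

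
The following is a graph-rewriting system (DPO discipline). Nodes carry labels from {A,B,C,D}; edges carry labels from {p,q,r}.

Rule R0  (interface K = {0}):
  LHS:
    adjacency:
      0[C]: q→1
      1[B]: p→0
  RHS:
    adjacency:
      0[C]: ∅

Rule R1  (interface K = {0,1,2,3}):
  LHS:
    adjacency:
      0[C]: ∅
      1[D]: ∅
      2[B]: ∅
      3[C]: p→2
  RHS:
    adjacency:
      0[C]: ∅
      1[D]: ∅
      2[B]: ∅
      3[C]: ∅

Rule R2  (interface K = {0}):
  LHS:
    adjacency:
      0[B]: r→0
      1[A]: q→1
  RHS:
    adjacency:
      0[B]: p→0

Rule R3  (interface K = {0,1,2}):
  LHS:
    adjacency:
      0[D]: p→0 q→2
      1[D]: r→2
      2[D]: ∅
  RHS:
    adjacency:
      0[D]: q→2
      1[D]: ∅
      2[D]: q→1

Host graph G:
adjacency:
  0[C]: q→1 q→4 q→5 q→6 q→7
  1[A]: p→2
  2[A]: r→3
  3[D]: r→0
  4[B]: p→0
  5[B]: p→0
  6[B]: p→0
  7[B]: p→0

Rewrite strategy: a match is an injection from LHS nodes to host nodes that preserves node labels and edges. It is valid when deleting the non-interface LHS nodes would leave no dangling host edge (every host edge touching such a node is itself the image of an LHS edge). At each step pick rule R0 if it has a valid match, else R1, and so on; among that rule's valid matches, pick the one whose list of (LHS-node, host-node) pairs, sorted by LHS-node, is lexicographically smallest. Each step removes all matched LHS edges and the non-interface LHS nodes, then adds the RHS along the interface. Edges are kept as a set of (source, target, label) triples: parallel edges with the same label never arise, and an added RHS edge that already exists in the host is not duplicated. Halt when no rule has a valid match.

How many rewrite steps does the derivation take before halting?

[0] host  ⇒  8 nodes, 12 edges  {0-q->1 0-q->4 0-q->5 0-q->6 0-q->7 1-p->2 2-r->3 3-r->0 4-p->0 5-p->0 6-p->0 7-p->0}
[1] R0 @ {0↦0, 1↦4}  ⇒  7 nodes, 10 edges  {0-q->1 0-q->5 0-q->6 0-q->7 1-p->2 2-r->3 3-r->0 5-p->0 6-p->0 7-p->0}
[2] R0 @ {0↦0, 1↦5}  ⇒  6 nodes, 8 edges  {0-q->1 0-q->6 0-q->7 1-p->2 2-r->3 3-r->0 6-p->0 7-p->0}
[3] R0 @ {0↦0, 1↦6}  ⇒  5 nodes, 6 edges  {0-q->1 0-q->7 1-p->2 2-r->3 3-r->0 7-p->0}
[4] R0 @ {0↦0, 1↦7}  ⇒  4 nodes, 4 edges  {0-q->1 1-p->2 2-r->3 3-r->0}
final graph: no rule applies after step 4

Answer: 4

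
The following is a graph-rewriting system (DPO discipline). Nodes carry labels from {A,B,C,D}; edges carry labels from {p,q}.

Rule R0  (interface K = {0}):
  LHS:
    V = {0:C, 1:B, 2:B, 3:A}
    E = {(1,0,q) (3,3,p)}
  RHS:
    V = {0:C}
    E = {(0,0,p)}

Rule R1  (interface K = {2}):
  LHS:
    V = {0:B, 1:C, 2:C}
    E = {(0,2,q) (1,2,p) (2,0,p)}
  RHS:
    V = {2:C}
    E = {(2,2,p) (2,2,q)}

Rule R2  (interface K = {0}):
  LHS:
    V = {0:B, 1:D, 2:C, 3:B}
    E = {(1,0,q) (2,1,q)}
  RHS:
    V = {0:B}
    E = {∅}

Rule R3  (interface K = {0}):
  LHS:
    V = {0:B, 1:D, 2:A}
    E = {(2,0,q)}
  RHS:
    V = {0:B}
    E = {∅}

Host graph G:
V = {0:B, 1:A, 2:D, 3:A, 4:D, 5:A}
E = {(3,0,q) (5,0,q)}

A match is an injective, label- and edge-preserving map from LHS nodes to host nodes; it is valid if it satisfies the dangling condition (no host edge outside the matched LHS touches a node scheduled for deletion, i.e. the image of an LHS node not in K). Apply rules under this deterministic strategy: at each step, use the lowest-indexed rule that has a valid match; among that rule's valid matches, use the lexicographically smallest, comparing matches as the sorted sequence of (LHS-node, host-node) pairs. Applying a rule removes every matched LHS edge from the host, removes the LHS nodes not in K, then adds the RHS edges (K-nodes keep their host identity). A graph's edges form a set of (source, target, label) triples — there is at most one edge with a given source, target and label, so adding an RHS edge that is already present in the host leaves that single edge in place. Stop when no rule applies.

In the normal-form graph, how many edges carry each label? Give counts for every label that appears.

initial: |V|=6 |E|=2  E = 3-q->0 5-q->0
step 1: apply R3 at {0↦0, 1↦2, 2↦3}  → |V|=4 |E|=1  E = 5-q->0
step 2: apply R3 at {0↦0, 1↦4, 2↦5}  → |V|=2 |E|=0  E = ∅
final graph: no rule applies after step 2
NF edges: []

Answer: (no edges)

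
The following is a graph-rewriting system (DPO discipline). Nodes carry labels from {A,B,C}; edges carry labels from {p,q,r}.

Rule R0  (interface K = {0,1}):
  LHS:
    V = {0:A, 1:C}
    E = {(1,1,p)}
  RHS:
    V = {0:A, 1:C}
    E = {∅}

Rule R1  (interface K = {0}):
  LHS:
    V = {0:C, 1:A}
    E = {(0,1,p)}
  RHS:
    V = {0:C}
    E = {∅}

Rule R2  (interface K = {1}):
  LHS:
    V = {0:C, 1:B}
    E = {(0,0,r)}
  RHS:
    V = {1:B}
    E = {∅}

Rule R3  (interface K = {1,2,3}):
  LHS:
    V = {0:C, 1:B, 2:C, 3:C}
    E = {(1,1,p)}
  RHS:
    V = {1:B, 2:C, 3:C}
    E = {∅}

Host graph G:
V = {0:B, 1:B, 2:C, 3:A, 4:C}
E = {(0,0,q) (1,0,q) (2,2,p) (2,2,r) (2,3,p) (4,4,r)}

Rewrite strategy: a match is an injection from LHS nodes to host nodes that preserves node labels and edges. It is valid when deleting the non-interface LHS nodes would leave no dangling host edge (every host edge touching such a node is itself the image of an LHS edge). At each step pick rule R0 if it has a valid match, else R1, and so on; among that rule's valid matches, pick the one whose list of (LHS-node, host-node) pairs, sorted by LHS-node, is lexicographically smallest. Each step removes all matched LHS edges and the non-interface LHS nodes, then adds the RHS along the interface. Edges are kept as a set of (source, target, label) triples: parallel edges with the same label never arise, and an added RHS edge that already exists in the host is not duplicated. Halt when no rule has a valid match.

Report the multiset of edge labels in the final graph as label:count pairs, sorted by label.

start.  V:5 E:6  edges: 0-q->0 1-q->0 2-p->2 2-r->2 2-p->3 4-r->4
1. fire R0 via {0↦3, 1↦2}  →  V:5 E:5  edges: 0-q->0 1-q->0 2-r->2 2-p->3 4-r->4
2. fire R1 via {0↦2, 1↦3}  →  V:4 E:4  edges: 0-q->0 1-q->0 2-r->2 4-r->4
3. fire R2 via {0↦2, 1↦0}  →  V:3 E:3  edges: 0-q->0 1-q->0 4-r->4
4. fire R2 via {0↦4, 1↦0}  →  V:2 E:2  edges: 0-q->0 1-q->0
normal form: no rule applies after step 4
NF edges: [(0, 0, 'q'), (1, 0, 'q')]

Answer: q:2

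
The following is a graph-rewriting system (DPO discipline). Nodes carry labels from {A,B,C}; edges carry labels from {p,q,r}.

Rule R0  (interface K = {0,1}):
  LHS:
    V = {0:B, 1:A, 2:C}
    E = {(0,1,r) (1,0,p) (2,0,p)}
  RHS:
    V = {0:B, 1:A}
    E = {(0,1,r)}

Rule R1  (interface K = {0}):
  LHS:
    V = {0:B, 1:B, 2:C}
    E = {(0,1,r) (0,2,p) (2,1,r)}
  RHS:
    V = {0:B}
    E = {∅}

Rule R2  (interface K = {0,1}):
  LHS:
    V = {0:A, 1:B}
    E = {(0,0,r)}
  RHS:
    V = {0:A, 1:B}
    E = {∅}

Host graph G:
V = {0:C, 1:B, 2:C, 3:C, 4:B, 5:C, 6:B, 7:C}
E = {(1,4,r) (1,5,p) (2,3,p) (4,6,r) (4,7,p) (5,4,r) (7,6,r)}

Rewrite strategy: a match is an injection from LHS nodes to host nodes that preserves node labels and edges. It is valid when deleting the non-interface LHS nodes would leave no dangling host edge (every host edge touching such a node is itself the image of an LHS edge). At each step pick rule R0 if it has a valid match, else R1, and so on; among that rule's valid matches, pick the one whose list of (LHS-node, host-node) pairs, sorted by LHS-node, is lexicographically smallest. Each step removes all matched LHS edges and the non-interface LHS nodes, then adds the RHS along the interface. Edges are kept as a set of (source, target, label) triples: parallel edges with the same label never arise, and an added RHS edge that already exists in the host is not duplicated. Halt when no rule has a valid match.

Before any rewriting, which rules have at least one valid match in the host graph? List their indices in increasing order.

R0: no valid match — LHS pattern not found
R1: 1 valid match — {0↦4, 1↦6, 2↦7}
R2: no valid match — LHS pattern not found

Answer: [R1]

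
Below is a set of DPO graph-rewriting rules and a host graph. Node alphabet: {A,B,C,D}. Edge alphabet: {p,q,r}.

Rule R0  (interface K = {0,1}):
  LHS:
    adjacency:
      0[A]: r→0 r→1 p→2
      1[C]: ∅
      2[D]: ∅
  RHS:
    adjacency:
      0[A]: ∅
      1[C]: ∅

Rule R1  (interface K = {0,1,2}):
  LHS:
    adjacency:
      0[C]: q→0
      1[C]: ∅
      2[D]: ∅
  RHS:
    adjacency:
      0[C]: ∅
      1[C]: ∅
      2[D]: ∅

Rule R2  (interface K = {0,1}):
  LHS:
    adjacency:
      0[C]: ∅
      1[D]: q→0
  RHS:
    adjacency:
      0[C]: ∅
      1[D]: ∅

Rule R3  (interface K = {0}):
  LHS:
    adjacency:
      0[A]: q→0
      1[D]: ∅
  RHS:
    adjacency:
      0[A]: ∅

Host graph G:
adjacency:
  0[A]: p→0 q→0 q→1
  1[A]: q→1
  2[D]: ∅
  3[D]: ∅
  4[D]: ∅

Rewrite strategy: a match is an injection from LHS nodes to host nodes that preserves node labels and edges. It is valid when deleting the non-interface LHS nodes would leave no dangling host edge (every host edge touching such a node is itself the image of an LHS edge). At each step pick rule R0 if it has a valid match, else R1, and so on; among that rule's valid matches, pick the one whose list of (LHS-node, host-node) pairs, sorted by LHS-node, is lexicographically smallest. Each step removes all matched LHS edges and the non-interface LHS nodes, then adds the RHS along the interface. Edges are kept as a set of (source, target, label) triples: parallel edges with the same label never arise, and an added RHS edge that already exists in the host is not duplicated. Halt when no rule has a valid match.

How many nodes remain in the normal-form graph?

initial: |V|=5 |E|=4  E = 0-p->0 0-q->0 0-q->1 1-q->1
step 1: apply R3 at {0↦0, 1↦2}  → |V|=4 |E|=3  E = 0-p->0 0-q->1 1-q->1
step 2: apply R3 at {0↦1, 1↦3}  → |V|=3 |E|=2  E = 0-p->0 0-q->1
final graph: no rule applies after step 2
NF nodes: {0:A, 1:A, 4:D}

Answer: 3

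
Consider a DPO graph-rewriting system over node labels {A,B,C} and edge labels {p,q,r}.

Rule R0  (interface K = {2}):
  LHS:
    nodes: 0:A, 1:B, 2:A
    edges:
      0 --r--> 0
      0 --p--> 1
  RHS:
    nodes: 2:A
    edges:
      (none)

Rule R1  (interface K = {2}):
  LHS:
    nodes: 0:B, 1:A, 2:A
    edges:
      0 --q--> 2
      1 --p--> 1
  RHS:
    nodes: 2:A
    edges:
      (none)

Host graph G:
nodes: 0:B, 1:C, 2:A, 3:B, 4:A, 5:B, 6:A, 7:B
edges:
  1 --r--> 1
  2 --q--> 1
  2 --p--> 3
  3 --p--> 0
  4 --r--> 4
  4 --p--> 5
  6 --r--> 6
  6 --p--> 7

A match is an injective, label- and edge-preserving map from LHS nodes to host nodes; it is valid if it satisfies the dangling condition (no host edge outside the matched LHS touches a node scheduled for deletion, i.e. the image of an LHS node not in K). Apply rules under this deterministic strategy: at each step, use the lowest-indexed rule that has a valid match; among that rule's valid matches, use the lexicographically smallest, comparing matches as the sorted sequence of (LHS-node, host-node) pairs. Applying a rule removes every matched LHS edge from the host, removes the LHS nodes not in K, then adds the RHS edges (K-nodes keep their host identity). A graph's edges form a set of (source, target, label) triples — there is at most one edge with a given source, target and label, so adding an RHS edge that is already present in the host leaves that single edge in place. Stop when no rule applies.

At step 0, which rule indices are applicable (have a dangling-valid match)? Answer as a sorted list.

R0: 4 valid matches — {0↦4, 1↦5, 2↦2}, {0↦4, 1↦5, 2↦6}, {0↦6, 1↦7, 2↦2} (+1 more)
R1: no valid match — LHS pattern not found

Answer: [R0]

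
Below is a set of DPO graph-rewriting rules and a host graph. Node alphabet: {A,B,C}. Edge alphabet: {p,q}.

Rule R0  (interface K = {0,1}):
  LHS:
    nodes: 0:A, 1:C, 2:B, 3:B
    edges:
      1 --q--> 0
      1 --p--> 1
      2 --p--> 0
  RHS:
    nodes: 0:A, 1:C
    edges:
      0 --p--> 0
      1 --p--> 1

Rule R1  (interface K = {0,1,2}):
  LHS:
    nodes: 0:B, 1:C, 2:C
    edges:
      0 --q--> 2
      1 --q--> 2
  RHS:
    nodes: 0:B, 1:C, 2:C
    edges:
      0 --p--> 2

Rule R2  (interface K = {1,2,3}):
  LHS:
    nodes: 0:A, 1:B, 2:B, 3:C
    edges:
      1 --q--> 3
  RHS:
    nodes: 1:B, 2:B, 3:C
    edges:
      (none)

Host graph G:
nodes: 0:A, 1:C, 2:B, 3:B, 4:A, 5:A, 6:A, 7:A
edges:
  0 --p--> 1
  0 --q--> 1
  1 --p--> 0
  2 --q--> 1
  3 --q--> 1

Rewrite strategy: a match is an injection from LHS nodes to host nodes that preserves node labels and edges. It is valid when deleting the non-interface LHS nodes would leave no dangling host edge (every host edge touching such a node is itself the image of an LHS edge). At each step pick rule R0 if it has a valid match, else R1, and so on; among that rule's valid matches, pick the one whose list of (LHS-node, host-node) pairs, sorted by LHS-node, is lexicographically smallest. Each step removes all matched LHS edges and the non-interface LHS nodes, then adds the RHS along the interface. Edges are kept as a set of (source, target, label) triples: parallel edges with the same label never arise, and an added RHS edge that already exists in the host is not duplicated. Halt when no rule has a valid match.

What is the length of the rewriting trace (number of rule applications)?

Answer: 2

Rewrite trace:
start.  V:8 E:5  edges: 0-p->1 0-q->1 1-p->0 2-q->1 3-q->1
1. fire R2 via {0↦4, 1↦2, 2↦3, 3↦1}  →  V:7 E:4  edges: 0-p->1 0-q->1 1-p->0 3-q->1
2. fire R2 via {0↦5, 1↦3, 2↦2, 3↦1}  →  V:6 E:3  edges: 0-p->1 0-q->1 1-p->0
halt: no rule applies after step 2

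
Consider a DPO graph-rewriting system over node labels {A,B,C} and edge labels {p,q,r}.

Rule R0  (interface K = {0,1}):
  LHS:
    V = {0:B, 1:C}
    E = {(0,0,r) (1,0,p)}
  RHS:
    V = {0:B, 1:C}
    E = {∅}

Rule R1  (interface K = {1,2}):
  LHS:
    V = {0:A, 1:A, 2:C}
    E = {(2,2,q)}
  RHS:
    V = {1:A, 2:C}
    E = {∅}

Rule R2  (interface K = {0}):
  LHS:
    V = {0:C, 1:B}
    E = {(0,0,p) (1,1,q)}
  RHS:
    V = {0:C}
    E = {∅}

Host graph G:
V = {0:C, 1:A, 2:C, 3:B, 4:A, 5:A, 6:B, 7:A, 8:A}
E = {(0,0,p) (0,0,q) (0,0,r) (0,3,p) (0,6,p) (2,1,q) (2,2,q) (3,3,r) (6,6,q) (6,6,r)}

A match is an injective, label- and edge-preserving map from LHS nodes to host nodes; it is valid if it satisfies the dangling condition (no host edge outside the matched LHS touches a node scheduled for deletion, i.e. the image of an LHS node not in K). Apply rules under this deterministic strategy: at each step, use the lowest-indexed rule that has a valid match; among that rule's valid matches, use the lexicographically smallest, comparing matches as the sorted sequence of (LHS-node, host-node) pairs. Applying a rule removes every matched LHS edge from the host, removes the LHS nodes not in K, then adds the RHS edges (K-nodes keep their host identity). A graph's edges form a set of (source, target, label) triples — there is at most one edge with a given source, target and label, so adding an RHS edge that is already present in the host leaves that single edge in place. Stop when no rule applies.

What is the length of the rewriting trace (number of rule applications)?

Answer: 5

Rewrite trace:
[0] host  ⇒  9 nodes, 10 edges  {0-p->0 0-q->0 0-r->0 0-p->3 0-p->6 2-q->1 2-q->2 3-r->3 6-q->6 6-r->6}
[1] R0 @ {0↦3, 1↦0}  ⇒  9 nodes, 8 edges  {0-p->0 0-q->0 0-r->0 0-p->6 2-q->1 2-q->2 6-q->6 6-r->6}
[2] R0 @ {0↦6, 1↦0}  ⇒  9 nodes, 6 edges  {0-p->0 0-q->0 0-r->0 2-q->1 2-q->2 6-q->6}
[3] R1 @ {0↦4, 1↦1, 2↦0}  ⇒  8 nodes, 5 edges  {0-p->0 0-r->0 2-q->1 2-q->2 6-q->6}
[4] R1 @ {0↦5, 1↦1, 2↦2}  ⇒  7 nodes, 4 edges  {0-p->0 0-r->0 2-q->1 6-q->6}
[5] R2 @ {0↦0, 1↦6}  ⇒  6 nodes, 2 edges  {0-r->0 2-q->1}
final graph: no rule applies after step 5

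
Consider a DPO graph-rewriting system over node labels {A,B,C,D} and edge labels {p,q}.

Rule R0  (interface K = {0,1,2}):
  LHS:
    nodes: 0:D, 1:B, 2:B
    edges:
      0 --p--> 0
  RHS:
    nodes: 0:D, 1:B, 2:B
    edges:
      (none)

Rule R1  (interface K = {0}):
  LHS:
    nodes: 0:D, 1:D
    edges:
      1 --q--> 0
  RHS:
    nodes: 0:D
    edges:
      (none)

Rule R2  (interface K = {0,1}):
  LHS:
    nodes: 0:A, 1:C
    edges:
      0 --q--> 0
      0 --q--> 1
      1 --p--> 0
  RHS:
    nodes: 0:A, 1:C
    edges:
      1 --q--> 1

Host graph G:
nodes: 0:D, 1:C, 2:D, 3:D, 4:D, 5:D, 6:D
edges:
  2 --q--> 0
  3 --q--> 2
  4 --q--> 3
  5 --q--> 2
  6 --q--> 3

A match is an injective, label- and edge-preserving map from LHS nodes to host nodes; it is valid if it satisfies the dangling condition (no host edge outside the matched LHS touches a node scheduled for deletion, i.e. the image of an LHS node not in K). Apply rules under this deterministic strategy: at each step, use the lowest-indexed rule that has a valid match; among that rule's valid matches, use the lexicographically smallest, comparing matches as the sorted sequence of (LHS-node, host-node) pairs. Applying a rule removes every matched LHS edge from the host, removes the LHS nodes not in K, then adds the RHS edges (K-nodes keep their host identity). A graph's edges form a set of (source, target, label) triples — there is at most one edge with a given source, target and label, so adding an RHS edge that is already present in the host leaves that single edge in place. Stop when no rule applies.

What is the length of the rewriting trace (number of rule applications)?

start.  V:7 E:5  edges: 2-q->0 3-q->2 4-q->3 5-q->2 6-q->3
1. fire R1 via {0↦2, 1↦5}  →  V:6 E:4  edges: 2-q->0 3-q->2 4-q->3 6-q->3
2. fire R1 via {0↦3, 1↦4}  →  V:5 E:3  edges: 2-q->0 3-q->2 6-q->3
3. fire R1 via {0↦3, 1↦6}  →  V:4 E:2  edges: 2-q->0 3-q->2
4. fire R1 via {0↦2, 1↦3}  →  V:3 E:1  edges: 2-q->0
5. fire R1 via {0↦0, 1↦2}  →  V:2 E:0  edges: ∅
final graph: no rule applies after step 5

Answer: 5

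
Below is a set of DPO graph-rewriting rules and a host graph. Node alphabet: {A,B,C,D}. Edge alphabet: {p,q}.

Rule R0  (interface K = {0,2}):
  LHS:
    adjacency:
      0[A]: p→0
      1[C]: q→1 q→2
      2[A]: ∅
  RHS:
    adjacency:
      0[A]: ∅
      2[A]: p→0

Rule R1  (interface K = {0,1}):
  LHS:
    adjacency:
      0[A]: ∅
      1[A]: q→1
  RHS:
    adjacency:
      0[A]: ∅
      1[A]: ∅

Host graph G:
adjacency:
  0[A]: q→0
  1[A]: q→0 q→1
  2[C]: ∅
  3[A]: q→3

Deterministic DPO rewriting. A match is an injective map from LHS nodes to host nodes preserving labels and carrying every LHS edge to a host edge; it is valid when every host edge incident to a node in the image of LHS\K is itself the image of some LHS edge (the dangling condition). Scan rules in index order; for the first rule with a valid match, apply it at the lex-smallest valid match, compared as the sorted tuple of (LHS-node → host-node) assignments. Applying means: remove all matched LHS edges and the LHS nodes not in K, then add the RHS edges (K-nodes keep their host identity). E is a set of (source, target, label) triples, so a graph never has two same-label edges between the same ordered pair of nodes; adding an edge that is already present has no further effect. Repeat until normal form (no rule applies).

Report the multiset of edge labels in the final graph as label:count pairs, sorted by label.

initial: |V|=4 |E|=4  E = 0-q->0 1-q->0 1-q->1 3-q->3
step 1: apply R1 at {0↦0, 1↦1}  → |V|=4 |E|=3  E = 0-q->0 1-q->0 3-q->3
step 2: apply R1 at {0↦0, 1↦3}  → |V|=4 |E|=2  E = 0-q->0 1-q->0
step 3: apply R1 at {0↦1, 1↦0}  → |V|=4 |E|=1  E = 1-q->0
normal form: no rule applies after step 3
NF edges: [(1, 0, 'q')]

Answer: q:1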